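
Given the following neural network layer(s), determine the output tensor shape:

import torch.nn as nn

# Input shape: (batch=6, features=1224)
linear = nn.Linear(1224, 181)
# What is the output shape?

Input shape: (6, 1224)
Output shape: (6, 181)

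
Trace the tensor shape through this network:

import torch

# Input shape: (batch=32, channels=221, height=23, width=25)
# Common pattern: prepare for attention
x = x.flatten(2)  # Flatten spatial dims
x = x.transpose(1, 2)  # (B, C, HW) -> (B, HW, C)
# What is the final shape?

Input shape: (32, 221, 23, 25)
  -> after flatten(2): (32, 221, 575)
Output shape: (32, 575, 221)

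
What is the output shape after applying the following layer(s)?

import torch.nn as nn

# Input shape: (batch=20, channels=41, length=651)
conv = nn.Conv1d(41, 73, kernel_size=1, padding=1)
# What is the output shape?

Input shape: (20, 41, 651)
Output shape: (20, 73, 653)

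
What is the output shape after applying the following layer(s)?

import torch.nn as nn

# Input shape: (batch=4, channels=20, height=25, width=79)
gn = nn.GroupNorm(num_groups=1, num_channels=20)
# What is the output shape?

Input shape: (4, 20, 25, 79)
Output shape: (4, 20, 25, 79)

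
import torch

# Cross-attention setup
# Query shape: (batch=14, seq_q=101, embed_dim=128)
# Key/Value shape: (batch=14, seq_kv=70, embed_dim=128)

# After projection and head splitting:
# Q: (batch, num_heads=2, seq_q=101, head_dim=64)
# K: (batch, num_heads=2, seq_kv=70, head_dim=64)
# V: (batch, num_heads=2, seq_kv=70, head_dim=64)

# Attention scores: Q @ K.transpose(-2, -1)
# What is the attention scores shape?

Input shape: (14, 101, 128)
Output shape: (14, 2, 101, 70)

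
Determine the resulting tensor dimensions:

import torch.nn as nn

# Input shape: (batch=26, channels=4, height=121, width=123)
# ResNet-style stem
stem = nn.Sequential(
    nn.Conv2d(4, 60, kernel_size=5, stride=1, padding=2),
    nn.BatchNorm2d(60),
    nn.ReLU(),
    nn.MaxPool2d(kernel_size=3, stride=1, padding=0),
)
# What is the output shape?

Input shape: (26, 4, 121, 123)
  -> after Conv2d 5x5 stride=1: (26, 60, 121, 123)
Output shape: (26, 60, 119, 121)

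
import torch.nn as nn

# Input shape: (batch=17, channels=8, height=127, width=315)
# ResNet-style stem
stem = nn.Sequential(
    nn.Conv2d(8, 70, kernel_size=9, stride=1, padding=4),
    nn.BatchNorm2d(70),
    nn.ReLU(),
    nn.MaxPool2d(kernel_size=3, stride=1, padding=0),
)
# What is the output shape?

Input shape: (17, 8, 127, 315)
  -> after Conv2d 9x9 stride=1: (17, 70, 127, 315)
Output shape: (17, 70, 125, 313)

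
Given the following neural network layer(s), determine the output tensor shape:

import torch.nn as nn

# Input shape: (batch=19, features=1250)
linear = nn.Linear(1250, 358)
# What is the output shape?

Input shape: (19, 1250)
Output shape: (19, 358)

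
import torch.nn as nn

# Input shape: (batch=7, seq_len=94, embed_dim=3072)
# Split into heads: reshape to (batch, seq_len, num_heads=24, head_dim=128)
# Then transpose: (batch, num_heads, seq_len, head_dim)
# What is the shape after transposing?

Input shape: (7, 94, 3072)
  -> after reshape: (7, 94, 24, 128)
Output shape: (7, 24, 94, 128)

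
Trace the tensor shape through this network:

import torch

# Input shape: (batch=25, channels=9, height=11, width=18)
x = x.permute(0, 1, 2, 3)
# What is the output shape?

Input shape: (25, 9, 11, 18)
Output shape: (25, 9, 11, 18)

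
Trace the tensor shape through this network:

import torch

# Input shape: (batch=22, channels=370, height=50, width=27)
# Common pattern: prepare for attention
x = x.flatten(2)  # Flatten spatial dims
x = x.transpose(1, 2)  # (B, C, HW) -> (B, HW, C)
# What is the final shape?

Input shape: (22, 370, 50, 27)
  -> after flatten(2): (22, 370, 1350)
Output shape: (22, 1350, 370)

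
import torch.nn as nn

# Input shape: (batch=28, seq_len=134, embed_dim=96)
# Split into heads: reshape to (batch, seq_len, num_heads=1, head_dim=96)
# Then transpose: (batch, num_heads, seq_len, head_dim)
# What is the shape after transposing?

Input shape: (28, 134, 96)
  -> after reshape: (28, 134, 1, 96)
Output shape: (28, 1, 134, 96)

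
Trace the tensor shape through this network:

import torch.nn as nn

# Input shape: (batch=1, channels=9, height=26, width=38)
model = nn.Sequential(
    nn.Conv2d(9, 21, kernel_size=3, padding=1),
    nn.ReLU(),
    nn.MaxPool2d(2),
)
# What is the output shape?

Input shape: (1, 9, 26, 38)
  -> after Conv2d: (1, 21, 26, 38)
  -> after ReLU: (1, 21, 26, 38)
Output shape: (1, 21, 13, 19)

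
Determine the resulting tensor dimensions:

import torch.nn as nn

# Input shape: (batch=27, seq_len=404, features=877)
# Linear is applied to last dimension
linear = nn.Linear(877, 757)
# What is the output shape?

Input shape: (27, 404, 877)
Output shape: (27, 404, 757)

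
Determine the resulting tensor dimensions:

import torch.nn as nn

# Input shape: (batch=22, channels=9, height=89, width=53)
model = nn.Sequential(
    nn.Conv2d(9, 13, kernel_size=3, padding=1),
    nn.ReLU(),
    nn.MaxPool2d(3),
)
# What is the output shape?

Input shape: (22, 9, 89, 53)
  -> after Conv2d: (22, 13, 89, 53)
  -> after ReLU: (22, 13, 89, 53)
Output shape: (22, 13, 29, 17)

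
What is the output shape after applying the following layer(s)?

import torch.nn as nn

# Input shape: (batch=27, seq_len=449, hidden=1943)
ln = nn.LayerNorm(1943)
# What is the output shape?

Input shape: (27, 449, 1943)
Output shape: (27, 449, 1943)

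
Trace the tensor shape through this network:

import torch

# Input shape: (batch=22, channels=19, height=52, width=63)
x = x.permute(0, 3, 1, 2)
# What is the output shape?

Input shape: (22, 19, 52, 63)
Output shape: (22, 63, 19, 52)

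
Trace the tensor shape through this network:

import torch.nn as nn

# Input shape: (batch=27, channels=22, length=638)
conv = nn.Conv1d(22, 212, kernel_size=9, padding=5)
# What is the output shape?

Input shape: (27, 22, 638)
Output shape: (27, 212, 640)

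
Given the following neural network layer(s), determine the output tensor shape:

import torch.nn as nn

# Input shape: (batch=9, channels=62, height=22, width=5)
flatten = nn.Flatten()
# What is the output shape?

Input shape: (9, 62, 22, 5)
Output shape: (9, 6820)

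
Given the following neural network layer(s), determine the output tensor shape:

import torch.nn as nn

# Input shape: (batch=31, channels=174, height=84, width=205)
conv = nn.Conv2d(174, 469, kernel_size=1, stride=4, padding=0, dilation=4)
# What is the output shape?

Input shape: (31, 174, 84, 205)
Output shape: (31, 469, 21, 52)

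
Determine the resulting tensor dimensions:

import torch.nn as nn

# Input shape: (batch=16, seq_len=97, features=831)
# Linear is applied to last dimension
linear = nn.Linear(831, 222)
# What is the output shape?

Input shape: (16, 97, 831)
Output shape: (16, 97, 222)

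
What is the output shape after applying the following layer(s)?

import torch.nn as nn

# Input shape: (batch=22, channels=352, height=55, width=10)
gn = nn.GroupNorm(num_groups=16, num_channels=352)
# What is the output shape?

Input shape: (22, 352, 55, 10)
Output shape: (22, 352, 55, 10)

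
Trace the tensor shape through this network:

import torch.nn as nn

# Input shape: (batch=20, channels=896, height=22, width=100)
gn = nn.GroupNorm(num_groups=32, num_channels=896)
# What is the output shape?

Input shape: (20, 896, 22, 100)
Output shape: (20, 896, 22, 100)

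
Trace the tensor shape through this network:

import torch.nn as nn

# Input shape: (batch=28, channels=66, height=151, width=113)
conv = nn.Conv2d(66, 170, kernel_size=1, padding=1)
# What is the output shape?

Input shape: (28, 66, 151, 113)
Output shape: (28, 170, 153, 115)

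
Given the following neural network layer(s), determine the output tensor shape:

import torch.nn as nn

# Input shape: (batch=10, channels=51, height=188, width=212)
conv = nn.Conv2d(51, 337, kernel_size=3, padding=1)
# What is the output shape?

Input shape: (10, 51, 188, 212)
Output shape: (10, 337, 188, 212)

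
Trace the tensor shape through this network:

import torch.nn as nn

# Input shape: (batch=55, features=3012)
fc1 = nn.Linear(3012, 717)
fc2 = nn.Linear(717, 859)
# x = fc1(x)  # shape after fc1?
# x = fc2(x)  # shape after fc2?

Input shape: (55, 3012)
  -> after fc1: (55, 717)
Output shape: (55, 859)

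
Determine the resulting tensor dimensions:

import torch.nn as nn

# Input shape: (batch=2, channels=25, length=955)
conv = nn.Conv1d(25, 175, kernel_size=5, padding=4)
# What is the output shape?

Input shape: (2, 25, 955)
Output shape: (2, 175, 959)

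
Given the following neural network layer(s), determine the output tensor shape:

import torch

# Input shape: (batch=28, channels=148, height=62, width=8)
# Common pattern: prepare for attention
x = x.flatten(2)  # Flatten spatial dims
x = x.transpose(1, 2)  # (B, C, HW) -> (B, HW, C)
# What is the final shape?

Input shape: (28, 148, 62, 8)
  -> after flatten(2): (28, 148, 496)
Output shape: (28, 496, 148)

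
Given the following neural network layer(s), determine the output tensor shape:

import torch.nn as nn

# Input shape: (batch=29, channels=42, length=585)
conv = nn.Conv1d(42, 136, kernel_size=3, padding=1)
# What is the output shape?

Input shape: (29, 42, 585)
Output shape: (29, 136, 585)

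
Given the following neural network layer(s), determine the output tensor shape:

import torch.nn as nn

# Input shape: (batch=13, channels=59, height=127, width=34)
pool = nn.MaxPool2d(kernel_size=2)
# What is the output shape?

Input shape: (13, 59, 127, 34)
Output shape: (13, 59, 63, 17)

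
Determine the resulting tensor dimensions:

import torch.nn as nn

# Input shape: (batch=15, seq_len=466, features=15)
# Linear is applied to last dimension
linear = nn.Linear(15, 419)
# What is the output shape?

Input shape: (15, 466, 15)
Output shape: (15, 466, 419)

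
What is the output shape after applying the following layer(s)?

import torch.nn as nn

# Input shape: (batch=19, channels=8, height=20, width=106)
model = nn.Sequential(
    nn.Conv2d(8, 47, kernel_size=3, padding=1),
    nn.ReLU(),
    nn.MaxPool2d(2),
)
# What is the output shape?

Input shape: (19, 8, 20, 106)
  -> after Conv2d: (19, 47, 20, 106)
  -> after ReLU: (19, 47, 20, 106)
Output shape: (19, 47, 10, 53)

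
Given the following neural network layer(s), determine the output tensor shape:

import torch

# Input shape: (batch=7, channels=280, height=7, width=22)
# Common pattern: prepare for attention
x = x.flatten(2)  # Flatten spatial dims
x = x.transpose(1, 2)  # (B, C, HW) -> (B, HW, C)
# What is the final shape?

Input shape: (7, 280, 7, 22)
  -> after flatten(2): (7, 280, 154)
Output shape: (7, 154, 280)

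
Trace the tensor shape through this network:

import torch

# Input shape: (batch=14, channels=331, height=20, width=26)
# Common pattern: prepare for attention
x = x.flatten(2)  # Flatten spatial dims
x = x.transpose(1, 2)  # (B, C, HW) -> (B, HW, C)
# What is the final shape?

Input shape: (14, 331, 20, 26)
  -> after flatten(2): (14, 331, 520)
Output shape: (14, 520, 331)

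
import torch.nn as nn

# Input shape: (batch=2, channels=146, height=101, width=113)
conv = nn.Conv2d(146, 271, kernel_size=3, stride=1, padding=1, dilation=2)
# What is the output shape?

Input shape: (2, 146, 101, 113)
Output shape: (2, 271, 99, 111)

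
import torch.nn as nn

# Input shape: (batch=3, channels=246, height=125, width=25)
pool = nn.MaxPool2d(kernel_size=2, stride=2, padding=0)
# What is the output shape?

Input shape: (3, 246, 125, 25)
Output shape: (3, 246, 62, 12)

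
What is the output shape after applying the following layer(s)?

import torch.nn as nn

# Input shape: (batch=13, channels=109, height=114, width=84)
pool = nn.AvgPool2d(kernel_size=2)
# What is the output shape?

Input shape: (13, 109, 114, 84)
Output shape: (13, 109, 57, 42)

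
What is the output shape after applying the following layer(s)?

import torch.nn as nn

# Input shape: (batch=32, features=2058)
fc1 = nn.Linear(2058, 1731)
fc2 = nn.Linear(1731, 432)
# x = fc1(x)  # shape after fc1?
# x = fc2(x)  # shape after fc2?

Input shape: (32, 2058)
  -> after fc1: (32, 1731)
Output shape: (32, 432)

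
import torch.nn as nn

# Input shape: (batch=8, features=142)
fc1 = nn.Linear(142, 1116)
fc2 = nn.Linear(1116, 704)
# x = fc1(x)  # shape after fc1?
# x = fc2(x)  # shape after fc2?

Input shape: (8, 142)
  -> after fc1: (8, 1116)
Output shape: (8, 704)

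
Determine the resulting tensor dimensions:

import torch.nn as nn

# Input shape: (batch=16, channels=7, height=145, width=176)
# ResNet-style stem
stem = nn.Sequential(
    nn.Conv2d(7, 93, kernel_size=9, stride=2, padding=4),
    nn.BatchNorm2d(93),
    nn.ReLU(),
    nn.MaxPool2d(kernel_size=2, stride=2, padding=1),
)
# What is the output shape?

Input shape: (16, 7, 145, 176)
  -> after Conv2d 9x9 stride=2: (16, 93, 73, 88)
Output shape: (16, 93, 37, 45)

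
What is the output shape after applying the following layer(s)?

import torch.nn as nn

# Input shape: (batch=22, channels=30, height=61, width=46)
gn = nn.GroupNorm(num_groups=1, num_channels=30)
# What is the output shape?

Input shape: (22, 30, 61, 46)
Output shape: (22, 30, 61, 46)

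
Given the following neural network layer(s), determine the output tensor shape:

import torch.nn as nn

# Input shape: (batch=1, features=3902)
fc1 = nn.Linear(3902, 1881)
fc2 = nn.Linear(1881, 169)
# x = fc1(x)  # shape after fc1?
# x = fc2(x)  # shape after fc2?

Input shape: (1, 3902)
  -> after fc1: (1, 1881)
Output shape: (1, 169)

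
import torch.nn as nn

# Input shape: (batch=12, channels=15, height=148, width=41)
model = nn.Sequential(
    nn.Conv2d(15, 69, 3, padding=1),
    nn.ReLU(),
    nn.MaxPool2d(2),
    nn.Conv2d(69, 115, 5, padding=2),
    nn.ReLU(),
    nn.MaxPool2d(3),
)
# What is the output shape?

Input shape: (12, 15, 148, 41)
  -> after first Conv2d: (12, 69, 148, 41)
  -> after first MaxPool2d: (12, 69, 74, 20)
  -> after second Conv2d: (12, 115, 74, 20)
Output shape: (12, 115, 24, 6)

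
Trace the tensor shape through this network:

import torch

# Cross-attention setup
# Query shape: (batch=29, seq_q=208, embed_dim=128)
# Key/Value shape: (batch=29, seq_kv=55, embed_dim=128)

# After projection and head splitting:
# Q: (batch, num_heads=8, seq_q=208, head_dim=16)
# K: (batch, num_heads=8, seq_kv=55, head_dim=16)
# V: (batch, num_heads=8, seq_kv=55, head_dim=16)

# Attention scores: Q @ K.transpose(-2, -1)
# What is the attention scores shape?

Input shape: (29, 208, 128)
Output shape: (29, 8, 208, 55)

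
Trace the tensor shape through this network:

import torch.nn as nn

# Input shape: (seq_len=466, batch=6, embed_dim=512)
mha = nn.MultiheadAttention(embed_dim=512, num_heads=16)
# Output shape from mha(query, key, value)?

Input shape: (466, 6, 512)
Output shape: (466, 6, 512)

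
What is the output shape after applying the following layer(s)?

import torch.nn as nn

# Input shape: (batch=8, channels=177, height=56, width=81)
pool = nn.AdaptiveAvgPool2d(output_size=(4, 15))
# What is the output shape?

Input shape: (8, 177, 56, 81)
Output shape: (8, 177, 4, 15)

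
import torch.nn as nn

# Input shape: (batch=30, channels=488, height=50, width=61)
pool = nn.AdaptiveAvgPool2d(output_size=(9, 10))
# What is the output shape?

Input shape: (30, 488, 50, 61)
Output shape: (30, 488, 9, 10)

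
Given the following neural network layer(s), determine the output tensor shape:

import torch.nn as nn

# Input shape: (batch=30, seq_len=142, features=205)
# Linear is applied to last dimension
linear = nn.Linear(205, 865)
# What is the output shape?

Input shape: (30, 142, 205)
Output shape: (30, 142, 865)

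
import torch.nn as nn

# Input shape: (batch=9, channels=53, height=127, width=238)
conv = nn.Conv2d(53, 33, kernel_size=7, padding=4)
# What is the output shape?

Input shape: (9, 53, 127, 238)
Output shape: (9, 33, 129, 240)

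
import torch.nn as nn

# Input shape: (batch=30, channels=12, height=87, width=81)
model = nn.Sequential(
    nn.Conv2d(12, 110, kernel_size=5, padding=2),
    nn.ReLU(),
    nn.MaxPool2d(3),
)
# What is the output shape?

Input shape: (30, 12, 87, 81)
  -> after Conv2d: (30, 110, 87, 81)
  -> after ReLU: (30, 110, 87, 81)
Output shape: (30, 110, 29, 27)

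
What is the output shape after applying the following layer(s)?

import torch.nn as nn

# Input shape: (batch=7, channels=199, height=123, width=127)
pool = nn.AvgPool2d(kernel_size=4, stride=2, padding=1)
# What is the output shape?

Input shape: (7, 199, 123, 127)
Output shape: (7, 199, 61, 63)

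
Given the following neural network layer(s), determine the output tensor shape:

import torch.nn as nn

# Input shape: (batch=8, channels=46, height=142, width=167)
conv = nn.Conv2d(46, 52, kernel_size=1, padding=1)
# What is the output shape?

Input shape: (8, 46, 142, 167)
Output shape: (8, 52, 144, 169)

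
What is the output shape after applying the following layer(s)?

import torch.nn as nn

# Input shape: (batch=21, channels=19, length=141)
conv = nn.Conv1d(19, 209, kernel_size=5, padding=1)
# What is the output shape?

Input shape: (21, 19, 141)
Output shape: (21, 209, 139)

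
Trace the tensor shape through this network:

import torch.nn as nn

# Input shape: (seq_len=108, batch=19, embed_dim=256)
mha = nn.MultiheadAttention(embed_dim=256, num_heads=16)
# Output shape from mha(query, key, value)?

Input shape: (108, 19, 256)
Output shape: (108, 19, 256)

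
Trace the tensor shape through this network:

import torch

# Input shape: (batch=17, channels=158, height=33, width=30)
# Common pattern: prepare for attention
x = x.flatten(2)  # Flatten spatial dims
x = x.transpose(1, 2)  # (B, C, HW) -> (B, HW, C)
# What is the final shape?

Input shape: (17, 158, 33, 30)
  -> after flatten(2): (17, 158, 990)
Output shape: (17, 990, 158)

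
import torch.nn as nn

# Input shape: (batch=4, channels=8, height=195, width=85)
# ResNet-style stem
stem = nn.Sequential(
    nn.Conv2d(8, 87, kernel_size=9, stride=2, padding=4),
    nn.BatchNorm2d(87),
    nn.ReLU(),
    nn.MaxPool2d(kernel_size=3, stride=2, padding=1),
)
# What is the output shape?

Input shape: (4, 8, 195, 85)
  -> after Conv2d 9x9 stride=2: (4, 87, 98, 43)
Output shape: (4, 87, 49, 22)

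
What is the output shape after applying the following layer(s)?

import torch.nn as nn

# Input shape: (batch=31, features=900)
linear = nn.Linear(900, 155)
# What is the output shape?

Input shape: (31, 900)
Output shape: (31, 155)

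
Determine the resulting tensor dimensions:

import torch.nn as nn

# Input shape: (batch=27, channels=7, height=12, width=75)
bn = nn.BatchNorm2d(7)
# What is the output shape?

Input shape: (27, 7, 12, 75)
Output shape: (27, 7, 12, 75)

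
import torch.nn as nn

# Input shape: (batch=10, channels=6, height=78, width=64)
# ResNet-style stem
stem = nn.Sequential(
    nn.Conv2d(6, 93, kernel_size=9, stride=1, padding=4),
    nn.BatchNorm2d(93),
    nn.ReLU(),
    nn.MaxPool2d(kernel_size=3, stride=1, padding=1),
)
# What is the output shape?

Input shape: (10, 6, 78, 64)
  -> after Conv2d 9x9 stride=1: (10, 93, 78, 64)
Output shape: (10, 93, 78, 64)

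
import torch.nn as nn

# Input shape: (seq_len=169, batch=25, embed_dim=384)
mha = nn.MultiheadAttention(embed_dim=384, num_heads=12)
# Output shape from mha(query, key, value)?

Input shape: (169, 25, 384)
Output shape: (169, 25, 384)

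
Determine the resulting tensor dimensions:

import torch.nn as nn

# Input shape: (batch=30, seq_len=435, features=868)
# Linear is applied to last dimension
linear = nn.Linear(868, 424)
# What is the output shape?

Input shape: (30, 435, 868)
Output shape: (30, 435, 424)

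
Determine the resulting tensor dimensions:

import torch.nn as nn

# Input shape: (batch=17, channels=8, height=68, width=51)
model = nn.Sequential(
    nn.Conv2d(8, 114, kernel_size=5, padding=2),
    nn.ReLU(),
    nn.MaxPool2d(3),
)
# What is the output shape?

Input shape: (17, 8, 68, 51)
  -> after Conv2d: (17, 114, 68, 51)
  -> after ReLU: (17, 114, 68, 51)
Output shape: (17, 114, 22, 17)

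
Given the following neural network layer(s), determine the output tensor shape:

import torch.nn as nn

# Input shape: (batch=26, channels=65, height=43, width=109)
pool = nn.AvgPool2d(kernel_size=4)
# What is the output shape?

Input shape: (26, 65, 43, 109)
Output shape: (26, 65, 10, 27)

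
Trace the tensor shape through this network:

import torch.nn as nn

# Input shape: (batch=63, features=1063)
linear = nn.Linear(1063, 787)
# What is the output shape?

Input shape: (63, 1063)
Output shape: (63, 787)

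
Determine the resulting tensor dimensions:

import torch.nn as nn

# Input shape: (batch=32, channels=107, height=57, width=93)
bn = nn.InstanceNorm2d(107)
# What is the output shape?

Input shape: (32, 107, 57, 93)
Output shape: (32, 107, 57, 93)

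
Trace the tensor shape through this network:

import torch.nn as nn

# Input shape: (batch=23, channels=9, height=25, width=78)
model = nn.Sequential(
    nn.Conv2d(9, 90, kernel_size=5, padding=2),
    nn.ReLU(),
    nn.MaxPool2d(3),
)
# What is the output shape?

Input shape: (23, 9, 25, 78)
  -> after Conv2d: (23, 90, 25, 78)
  -> after ReLU: (23, 90, 25, 78)
Output shape: (23, 90, 8, 26)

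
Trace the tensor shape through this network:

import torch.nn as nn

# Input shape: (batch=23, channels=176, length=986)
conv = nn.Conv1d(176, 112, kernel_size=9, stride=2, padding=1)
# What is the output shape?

Input shape: (23, 176, 986)
Output shape: (23, 112, 490)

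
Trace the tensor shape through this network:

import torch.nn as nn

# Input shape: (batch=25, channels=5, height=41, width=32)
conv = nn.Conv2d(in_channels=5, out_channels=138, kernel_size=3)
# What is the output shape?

Input shape: (25, 5, 41, 32)
Output shape: (25, 138, 39, 30)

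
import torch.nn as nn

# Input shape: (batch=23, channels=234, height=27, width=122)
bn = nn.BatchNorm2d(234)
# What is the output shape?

Input shape: (23, 234, 27, 122)
Output shape: (23, 234, 27, 122)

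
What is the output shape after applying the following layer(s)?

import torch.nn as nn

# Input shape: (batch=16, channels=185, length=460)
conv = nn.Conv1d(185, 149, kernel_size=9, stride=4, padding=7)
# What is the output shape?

Input shape: (16, 185, 460)
Output shape: (16, 149, 117)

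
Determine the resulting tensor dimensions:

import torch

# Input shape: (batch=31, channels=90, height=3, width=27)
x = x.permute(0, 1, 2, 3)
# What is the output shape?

Input shape: (31, 90, 3, 27)
Output shape: (31, 90, 3, 27)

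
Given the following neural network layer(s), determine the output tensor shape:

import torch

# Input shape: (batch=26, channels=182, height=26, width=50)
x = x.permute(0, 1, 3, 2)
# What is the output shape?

Input shape: (26, 182, 26, 50)
Output shape: (26, 182, 50, 26)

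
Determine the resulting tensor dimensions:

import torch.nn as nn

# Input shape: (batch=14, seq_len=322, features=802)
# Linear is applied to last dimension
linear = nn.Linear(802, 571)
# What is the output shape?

Input shape: (14, 322, 802)
Output shape: (14, 322, 571)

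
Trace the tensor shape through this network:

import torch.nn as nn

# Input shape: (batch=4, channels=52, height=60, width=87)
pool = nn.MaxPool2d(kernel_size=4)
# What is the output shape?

Input shape: (4, 52, 60, 87)
Output shape: (4, 52, 15, 21)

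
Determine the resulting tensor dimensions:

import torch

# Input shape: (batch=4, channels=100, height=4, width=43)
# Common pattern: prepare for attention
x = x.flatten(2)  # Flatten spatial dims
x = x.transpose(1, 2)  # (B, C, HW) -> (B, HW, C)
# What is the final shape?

Input shape: (4, 100, 4, 43)
  -> after flatten(2): (4, 100, 172)
Output shape: (4, 172, 100)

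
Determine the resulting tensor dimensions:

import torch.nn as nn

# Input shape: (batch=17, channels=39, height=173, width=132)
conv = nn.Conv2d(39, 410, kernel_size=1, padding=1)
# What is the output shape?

Input shape: (17, 39, 173, 132)
Output shape: (17, 410, 175, 134)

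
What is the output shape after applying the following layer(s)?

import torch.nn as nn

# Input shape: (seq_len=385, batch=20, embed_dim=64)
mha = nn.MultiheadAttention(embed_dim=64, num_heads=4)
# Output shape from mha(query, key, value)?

Input shape: (385, 20, 64)
Output shape: (385, 20, 64)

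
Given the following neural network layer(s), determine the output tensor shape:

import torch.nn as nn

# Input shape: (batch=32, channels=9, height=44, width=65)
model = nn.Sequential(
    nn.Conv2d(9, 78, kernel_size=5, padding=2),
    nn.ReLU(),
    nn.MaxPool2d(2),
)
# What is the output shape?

Input shape: (32, 9, 44, 65)
  -> after Conv2d: (32, 78, 44, 65)
  -> after ReLU: (32, 78, 44, 65)
Output shape: (32, 78, 22, 32)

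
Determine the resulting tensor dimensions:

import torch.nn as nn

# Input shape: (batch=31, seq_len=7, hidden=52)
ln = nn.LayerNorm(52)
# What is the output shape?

Input shape: (31, 7, 52)
Output shape: (31, 7, 52)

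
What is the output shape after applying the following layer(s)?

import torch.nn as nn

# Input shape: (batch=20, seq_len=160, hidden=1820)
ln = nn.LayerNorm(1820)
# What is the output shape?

Input shape: (20, 160, 1820)
Output shape: (20, 160, 1820)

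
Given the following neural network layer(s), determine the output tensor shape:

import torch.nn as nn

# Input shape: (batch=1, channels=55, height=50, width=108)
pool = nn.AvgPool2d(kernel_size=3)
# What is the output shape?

Input shape: (1, 55, 50, 108)
Output shape: (1, 55, 16, 36)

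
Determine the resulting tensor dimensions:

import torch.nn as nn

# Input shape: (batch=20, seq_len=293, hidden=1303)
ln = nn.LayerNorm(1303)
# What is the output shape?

Input shape: (20, 293, 1303)
Output shape: (20, 293, 1303)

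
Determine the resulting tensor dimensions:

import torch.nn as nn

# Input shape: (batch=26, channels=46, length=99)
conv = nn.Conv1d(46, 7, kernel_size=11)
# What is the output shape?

Input shape: (26, 46, 99)
Output shape: (26, 7, 89)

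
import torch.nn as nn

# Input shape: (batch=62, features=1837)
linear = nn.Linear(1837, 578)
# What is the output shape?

Input shape: (62, 1837)
Output shape: (62, 578)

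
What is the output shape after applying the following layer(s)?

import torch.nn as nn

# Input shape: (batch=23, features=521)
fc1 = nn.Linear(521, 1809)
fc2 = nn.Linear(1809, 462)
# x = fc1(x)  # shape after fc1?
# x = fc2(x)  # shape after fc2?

Input shape: (23, 521)
  -> after fc1: (23, 1809)
Output shape: (23, 462)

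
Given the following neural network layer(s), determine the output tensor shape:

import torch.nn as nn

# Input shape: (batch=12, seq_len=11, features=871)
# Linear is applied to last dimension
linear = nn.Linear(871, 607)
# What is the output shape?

Input shape: (12, 11, 871)
Output shape: (12, 11, 607)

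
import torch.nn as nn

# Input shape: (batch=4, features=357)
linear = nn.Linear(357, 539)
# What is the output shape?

Input shape: (4, 357)
Output shape: (4, 539)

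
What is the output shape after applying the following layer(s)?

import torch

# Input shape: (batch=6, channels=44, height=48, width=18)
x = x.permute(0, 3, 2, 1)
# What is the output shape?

Input shape: (6, 44, 48, 18)
Output shape: (6, 18, 48, 44)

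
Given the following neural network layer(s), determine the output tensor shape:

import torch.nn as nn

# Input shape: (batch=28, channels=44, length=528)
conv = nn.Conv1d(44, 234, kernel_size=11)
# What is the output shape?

Input shape: (28, 44, 528)
Output shape: (28, 234, 518)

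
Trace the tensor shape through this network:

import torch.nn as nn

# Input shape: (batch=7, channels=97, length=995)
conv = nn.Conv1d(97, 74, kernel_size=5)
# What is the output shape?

Input shape: (7, 97, 995)
Output shape: (7, 74, 991)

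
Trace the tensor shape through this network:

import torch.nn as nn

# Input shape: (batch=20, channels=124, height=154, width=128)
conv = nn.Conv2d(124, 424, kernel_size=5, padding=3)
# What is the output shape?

Input shape: (20, 124, 154, 128)
Output shape: (20, 424, 156, 130)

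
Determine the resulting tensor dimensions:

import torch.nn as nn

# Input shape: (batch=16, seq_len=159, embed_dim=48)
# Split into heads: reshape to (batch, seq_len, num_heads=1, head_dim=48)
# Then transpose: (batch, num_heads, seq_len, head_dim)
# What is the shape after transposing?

Input shape: (16, 159, 48)
  -> after reshape: (16, 159, 1, 48)
Output shape: (16, 1, 159, 48)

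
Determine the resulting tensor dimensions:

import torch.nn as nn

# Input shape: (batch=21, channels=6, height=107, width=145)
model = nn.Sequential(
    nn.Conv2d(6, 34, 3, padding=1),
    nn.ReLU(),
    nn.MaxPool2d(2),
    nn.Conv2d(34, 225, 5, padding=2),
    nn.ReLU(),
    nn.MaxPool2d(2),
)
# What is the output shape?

Input shape: (21, 6, 107, 145)
  -> after first Conv2d: (21, 34, 107, 145)
  -> after first MaxPool2d: (21, 34, 53, 72)
  -> after second Conv2d: (21, 225, 53, 72)
Output shape: (21, 225, 26, 36)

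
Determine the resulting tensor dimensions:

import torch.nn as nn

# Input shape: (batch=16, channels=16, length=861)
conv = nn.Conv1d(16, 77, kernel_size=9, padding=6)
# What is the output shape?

Input shape: (16, 16, 861)
Output shape: (16, 77, 865)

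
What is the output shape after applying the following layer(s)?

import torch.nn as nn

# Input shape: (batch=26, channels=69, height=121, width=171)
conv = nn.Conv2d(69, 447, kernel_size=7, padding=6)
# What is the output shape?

Input shape: (26, 69, 121, 171)
Output shape: (26, 447, 127, 177)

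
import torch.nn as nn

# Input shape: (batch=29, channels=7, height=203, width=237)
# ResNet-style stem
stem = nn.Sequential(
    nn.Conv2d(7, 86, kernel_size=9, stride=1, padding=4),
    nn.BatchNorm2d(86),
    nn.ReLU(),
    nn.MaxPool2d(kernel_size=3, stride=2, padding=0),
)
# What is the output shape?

Input shape: (29, 7, 203, 237)
  -> after Conv2d 9x9 stride=1: (29, 86, 203, 237)
Output shape: (29, 86, 101, 118)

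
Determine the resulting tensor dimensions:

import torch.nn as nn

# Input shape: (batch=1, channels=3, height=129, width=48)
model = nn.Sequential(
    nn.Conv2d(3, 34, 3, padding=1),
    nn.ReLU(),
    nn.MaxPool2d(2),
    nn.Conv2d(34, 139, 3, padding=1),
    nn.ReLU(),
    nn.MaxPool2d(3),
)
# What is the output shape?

Input shape: (1, 3, 129, 48)
  -> after first Conv2d: (1, 34, 129, 48)
  -> after first MaxPool2d: (1, 34, 64, 24)
  -> after second Conv2d: (1, 139, 64, 24)
Output shape: (1, 139, 21, 8)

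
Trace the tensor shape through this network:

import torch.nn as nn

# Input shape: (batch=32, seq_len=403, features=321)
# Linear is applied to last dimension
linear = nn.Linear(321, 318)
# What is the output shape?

Input shape: (32, 403, 321)
Output shape: (32, 403, 318)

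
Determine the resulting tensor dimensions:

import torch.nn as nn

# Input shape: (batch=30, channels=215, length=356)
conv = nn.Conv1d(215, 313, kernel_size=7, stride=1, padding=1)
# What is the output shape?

Input shape: (30, 215, 356)
Output shape: (30, 313, 352)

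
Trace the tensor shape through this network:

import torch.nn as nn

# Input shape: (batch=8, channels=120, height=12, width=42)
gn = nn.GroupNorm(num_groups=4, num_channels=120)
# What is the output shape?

Input shape: (8, 120, 12, 42)
Output shape: (8, 120, 12, 42)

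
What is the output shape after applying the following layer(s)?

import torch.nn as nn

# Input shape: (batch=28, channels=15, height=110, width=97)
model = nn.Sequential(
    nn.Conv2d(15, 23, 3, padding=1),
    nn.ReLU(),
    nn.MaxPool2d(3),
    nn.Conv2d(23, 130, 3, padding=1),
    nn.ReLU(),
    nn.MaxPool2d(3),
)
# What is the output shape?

Input shape: (28, 15, 110, 97)
  -> after first Conv2d: (28, 23, 110, 97)
  -> after first MaxPool2d: (28, 23, 36, 32)
  -> after second Conv2d: (28, 130, 36, 32)
Output shape: (28, 130, 12, 10)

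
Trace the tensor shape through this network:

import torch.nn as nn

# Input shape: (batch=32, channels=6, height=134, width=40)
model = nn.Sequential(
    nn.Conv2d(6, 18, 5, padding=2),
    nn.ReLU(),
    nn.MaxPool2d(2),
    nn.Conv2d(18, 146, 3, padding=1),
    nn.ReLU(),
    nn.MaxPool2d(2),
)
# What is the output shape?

Input shape: (32, 6, 134, 40)
  -> after first Conv2d: (32, 18, 134, 40)
  -> after first MaxPool2d: (32, 18, 67, 20)
  -> after second Conv2d: (32, 146, 67, 20)
Output shape: (32, 146, 33, 10)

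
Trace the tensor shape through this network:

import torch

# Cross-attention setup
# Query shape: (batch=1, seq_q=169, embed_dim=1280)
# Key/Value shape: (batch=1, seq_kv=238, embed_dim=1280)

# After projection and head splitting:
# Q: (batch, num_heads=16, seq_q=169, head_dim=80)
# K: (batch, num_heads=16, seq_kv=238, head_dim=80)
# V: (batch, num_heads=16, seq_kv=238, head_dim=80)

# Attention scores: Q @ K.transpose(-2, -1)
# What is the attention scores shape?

Input shape: (1, 169, 1280)
Output shape: (1, 16, 169, 238)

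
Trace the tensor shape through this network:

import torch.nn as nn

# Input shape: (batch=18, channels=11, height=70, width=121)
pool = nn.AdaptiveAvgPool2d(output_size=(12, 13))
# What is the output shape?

Input shape: (18, 11, 70, 121)
Output shape: (18, 11, 12, 13)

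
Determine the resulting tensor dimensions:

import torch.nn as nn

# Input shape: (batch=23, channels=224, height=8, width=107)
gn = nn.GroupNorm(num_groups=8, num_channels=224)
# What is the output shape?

Input shape: (23, 224, 8, 107)
Output shape: (23, 224, 8, 107)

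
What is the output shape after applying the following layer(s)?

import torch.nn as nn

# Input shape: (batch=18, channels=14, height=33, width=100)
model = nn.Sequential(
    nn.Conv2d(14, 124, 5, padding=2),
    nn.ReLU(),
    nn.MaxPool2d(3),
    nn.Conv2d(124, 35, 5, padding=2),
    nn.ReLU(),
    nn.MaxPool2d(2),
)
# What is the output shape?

Input shape: (18, 14, 33, 100)
  -> after first Conv2d: (18, 124, 33, 100)
  -> after first MaxPool2d: (18, 124, 11, 33)
  -> after second Conv2d: (18, 35, 11, 33)
Output shape: (18, 35, 5, 16)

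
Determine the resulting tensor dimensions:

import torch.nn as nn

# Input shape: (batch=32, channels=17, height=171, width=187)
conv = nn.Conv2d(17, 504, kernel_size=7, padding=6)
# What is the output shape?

Input shape: (32, 17, 171, 187)
Output shape: (32, 504, 177, 193)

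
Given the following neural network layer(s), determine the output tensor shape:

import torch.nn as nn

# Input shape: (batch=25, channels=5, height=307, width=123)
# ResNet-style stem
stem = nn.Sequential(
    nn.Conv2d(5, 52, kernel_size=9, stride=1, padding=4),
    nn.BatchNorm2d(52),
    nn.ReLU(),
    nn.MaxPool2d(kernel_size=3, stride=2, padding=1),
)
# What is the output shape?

Input shape: (25, 5, 307, 123)
  -> after Conv2d 9x9 stride=1: (25, 52, 307, 123)
Output shape: (25, 52, 154, 62)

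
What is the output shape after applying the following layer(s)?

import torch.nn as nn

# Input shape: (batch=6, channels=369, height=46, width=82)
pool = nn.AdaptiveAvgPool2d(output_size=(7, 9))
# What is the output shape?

Input shape: (6, 369, 46, 82)
Output shape: (6, 369, 7, 9)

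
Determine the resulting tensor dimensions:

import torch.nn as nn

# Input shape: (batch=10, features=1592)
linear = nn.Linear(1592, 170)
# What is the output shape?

Input shape: (10, 1592)
Output shape: (10, 170)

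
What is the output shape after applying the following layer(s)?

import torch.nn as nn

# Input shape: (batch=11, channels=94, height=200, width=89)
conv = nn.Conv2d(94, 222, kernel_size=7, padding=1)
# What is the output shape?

Input shape: (11, 94, 200, 89)
Output shape: (11, 222, 196, 85)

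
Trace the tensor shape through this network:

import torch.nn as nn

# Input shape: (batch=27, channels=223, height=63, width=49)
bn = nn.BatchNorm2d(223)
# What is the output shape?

Input shape: (27, 223, 63, 49)
Output shape: (27, 223, 63, 49)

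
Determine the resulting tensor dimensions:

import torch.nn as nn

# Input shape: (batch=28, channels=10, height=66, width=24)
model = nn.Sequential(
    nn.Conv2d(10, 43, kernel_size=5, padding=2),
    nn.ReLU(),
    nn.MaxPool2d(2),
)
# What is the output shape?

Input shape: (28, 10, 66, 24)
  -> after Conv2d: (28, 43, 66, 24)
  -> after ReLU: (28, 43, 66, 24)
Output shape: (28, 43, 33, 12)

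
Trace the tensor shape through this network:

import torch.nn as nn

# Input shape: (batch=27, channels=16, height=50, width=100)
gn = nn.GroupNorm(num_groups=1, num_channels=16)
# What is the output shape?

Input shape: (27, 16, 50, 100)
Output shape: (27, 16, 50, 100)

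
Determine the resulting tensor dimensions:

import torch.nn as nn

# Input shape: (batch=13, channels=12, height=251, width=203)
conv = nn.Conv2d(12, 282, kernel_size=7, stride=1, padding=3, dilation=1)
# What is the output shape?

Input shape: (13, 12, 251, 203)
Output shape: (13, 282, 251, 203)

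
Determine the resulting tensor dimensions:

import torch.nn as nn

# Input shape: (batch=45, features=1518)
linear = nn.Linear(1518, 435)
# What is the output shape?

Input shape: (45, 1518)
Output shape: (45, 435)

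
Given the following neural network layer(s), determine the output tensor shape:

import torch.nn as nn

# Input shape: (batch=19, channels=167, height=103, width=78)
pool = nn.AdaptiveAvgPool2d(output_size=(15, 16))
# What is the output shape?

Input shape: (19, 167, 103, 78)
Output shape: (19, 167, 15, 16)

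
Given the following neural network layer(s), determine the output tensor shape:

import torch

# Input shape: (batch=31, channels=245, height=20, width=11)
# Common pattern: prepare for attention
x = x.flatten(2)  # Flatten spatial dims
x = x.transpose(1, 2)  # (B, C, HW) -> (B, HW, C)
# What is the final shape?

Input shape: (31, 245, 20, 11)
  -> after flatten(2): (31, 245, 220)
Output shape: (31, 220, 245)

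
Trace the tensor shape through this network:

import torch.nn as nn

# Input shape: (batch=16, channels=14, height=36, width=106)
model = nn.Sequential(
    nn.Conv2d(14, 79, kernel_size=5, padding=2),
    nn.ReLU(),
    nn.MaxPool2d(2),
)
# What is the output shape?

Input shape: (16, 14, 36, 106)
  -> after Conv2d: (16, 79, 36, 106)
  -> after ReLU: (16, 79, 36, 106)
Output shape: (16, 79, 18, 53)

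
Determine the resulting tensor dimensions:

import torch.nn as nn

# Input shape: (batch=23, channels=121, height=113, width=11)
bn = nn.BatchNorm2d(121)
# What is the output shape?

Input shape: (23, 121, 113, 11)
Output shape: (23, 121, 113, 11)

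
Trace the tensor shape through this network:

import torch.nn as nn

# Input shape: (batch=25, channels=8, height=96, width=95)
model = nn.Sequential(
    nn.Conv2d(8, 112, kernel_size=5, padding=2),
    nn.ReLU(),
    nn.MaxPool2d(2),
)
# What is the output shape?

Input shape: (25, 8, 96, 95)
  -> after Conv2d: (25, 112, 96, 95)
  -> after ReLU: (25, 112, 96, 95)
Output shape: (25, 112, 48, 47)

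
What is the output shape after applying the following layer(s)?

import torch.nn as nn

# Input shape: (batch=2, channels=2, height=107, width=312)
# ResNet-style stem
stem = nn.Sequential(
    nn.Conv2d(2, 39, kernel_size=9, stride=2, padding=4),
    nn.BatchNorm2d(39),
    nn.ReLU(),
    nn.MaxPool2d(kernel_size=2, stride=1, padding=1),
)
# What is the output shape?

Input shape: (2, 2, 107, 312)
  -> after Conv2d 9x9 stride=2: (2, 39, 54, 156)
Output shape: (2, 39, 55, 157)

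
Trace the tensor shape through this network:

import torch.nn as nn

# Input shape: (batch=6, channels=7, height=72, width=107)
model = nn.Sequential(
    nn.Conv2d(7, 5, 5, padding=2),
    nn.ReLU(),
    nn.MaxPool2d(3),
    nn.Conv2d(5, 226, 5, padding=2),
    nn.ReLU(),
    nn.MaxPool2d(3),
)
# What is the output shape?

Input shape: (6, 7, 72, 107)
  -> after first Conv2d: (6, 5, 72, 107)
  -> after first MaxPool2d: (6, 5, 24, 35)
  -> after second Conv2d: (6, 226, 24, 35)
Output shape: (6, 226, 8, 11)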